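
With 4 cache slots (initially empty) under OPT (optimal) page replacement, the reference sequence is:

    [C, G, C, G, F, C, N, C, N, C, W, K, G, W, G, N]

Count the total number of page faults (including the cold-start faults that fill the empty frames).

6

C → fault, frames (C)
G → fault, frames (C G)
C → hit
G → hit
F → fault, frames (C G F)
C → hit
N → fault, frames (C G F N)
C → hit
N → hit
C → hit
W → fault, evict F, frames (C G N W)
K → fault, evict C, frames (G N W K)
G → hit
W → hit
G → hit
N → hit
Page faults: 6.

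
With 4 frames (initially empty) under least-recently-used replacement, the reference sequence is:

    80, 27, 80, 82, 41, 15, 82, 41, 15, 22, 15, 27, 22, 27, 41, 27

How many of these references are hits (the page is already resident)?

80: miss, frames {80}
27: miss, frames {80,27}
80: hit
82: miss, frames {27,80,82}
41: miss, frames {27,80,82,41}
15: miss, evict 27, frames {80,82,41,15}
82: hit
41: hit
15: hit
22: miss, evict 80, frames {82,41,15,22}
15: hit
27: miss, evict 82, frames {41,22,15,27}
22: hit
27: hit
41: hit
27: hit
Hits: 9.

9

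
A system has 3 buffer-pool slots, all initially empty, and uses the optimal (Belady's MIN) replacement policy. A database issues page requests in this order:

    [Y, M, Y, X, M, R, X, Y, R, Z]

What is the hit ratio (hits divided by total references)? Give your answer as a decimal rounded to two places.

Y -> fault, frames [Y]
M -> fault, frames [Y, M]
Y -> hit
X -> fault, frames [Y, M, X]
M -> hit
R -> fault, evict M, frames [Y, X, R]
X -> hit
Y -> hit
R -> hit
Z -> fault, evict R, frames [Y, X, Z]
Hits: 5 of 10 references → 5/10 = 0.5000.

0.50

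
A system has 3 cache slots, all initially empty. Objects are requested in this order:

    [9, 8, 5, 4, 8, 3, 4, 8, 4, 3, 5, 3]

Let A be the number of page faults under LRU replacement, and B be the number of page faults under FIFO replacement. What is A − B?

-1

Under LRU: F F F F . F . . . . F . → 6 faults.
Under FIFO: F F F F . F . F . . F . → 7 faults.
A − B = 6 − 7 = -1.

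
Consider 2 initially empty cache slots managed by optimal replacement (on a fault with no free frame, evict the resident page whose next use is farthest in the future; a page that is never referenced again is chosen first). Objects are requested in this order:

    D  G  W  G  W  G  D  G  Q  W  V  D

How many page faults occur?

D → miss, frames [D]
G → miss, frames [D, G]
W → miss, evict D, frames [G, W]
G → hit
W → hit
G → hit
D → miss, evict W, frames [G, D]
G → hit
Q → miss, evict G, frames [D, Q]
W → miss, evict Q, frames [D, W]
V → miss, evict W, frames [D, V]
D → hit
Page faults: 7.

7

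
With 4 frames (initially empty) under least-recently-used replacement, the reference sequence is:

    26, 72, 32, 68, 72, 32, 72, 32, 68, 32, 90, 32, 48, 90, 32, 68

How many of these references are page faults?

26 -> fault, frames {26}
72 -> fault, frames {26,72}
32 -> fault, frames {26,72,32}
68 -> fault, frames {26,72,32,68}
72 -> hit
32 -> hit
72 -> hit
32 -> hit
68 -> hit
32 -> hit
90 -> fault, evict 26, frames {72,68,32,90}
32 -> hit
48 -> fault, evict 72, frames {68,90,32,48}
90 -> hit
32 -> hit
68 -> hit
Page faults: 6.

6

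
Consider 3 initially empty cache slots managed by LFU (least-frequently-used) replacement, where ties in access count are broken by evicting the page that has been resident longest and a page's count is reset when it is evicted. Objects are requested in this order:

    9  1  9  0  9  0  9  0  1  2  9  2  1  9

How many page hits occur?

9

9 → fault, frames {9}
1 → fault, frames {9,1}
9 → hit
0 → fault, frames {9,1,0}
9 → hit
0 → hit
9 → hit
0 → hit
1 → hit
2 → fault, evict 1, frames {9,0,2}
9 → hit
2 → hit
1 → fault, evict 2, frames {9,0,1}
9 → hit
Hits: 9.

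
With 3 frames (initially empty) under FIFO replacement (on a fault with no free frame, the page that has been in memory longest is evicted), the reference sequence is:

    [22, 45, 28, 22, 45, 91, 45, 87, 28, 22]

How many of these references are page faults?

6

22 -> miss, frames [22]
45 -> miss, frames [22, 45]
28 -> miss, frames [22, 45, 28]
22 -> hit
45 -> hit
91 -> miss, evict 22, frames [45, 28, 91]
45 -> hit
87 -> miss, evict 45, frames [28, 91, 87]
28 -> hit
22 -> miss, evict 28, frames [91, 87, 22]
Page faults: 6.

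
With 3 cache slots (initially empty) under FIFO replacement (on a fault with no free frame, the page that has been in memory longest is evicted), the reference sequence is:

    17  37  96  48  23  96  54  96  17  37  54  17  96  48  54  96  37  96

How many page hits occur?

17 → miss, frames (17)
37 → miss, frames (17 37)
96 → miss, frames (17 37 96)
48 → miss, evict 17, frames (37 96 48)
23 → miss, evict 37, frames (96 48 23)
96 → hit
54 → miss, evict 96, frames (48 23 54)
96 → miss, evict 48, frames (23 54 96)
17 → miss, evict 23, frames (54 96 17)
37 → miss, evict 54, frames (96 17 37)
54 → miss, evict 96, frames (17 37 54)
17 → hit
96 → miss, evict 17, frames (37 54 96)
48 → miss, evict 37, frames (54 96 48)
54 → hit
96 → hit
37 → miss, evict 54, frames (96 48 37)
96 → hit
Hits: 5.

5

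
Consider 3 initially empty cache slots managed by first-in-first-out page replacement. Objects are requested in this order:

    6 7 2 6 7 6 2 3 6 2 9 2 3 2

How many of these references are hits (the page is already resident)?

6: miss, frames (6)
7: miss, frames (6 7)
2: miss, frames (6 7 2)
6: hit
7: hit
6: hit
2: hit
3: miss, evict 6, frames (7 2 3)
6: miss, evict 7, frames (2 3 6)
2: hit
9: miss, evict 2, frames (3 6 9)
2: miss, evict 3, frames (6 9 2)
3: miss, evict 6, frames (9 2 3)
2: hit
Hits: 6.

6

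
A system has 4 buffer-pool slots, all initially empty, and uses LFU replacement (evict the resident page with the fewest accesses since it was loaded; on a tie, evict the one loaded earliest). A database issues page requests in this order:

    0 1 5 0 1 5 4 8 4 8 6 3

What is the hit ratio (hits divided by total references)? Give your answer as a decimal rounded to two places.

0.25

0: miss, frames {0}
1: miss, frames {0,1}
5: miss, frames {0,1,5}
0: hit
1: hit
5: hit
4: miss, frames {0,1,5,4}
8: miss, evict 4, frames {0,1,5,8}
4: miss, evict 8, frames {0,1,5,4}
8: miss, evict 4, frames {0,1,5,8}
6: miss, evict 8, frames {0,1,5,6}
3: miss, evict 6, frames {0,1,5,3}
Hits: 3 of 12 references → 3/12 = 0.2500.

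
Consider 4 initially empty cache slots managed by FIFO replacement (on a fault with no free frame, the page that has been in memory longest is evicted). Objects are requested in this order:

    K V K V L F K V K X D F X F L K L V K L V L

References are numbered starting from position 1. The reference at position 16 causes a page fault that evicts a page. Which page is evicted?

pos 1: K → fault, frames [K]
pos 2: V → fault, frames [K, V]
pos 3: K → hit
pos 4: V → hit
pos 5: L → fault, frames [K, V, L]
pos 6: F → fault, frames [K, V, L, F]
pos 7: K → hit
pos 8: V → hit
pos 9: K → hit
pos 10: X → fault, evict K, frames [V, L, F, X]
pos 11: D → fault, evict V, frames [L, F, X, D]
pos 12: F → hit
pos 13: X → hit
pos 14: F → hit
pos 15: L → hit
pos 16: K → fault, evict L, frames [F, X, D, K]
At position 16, page L is evicted.

L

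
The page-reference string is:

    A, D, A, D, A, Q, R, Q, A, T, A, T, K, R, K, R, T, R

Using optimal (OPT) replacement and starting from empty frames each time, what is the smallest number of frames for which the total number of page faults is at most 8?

3

f=1: 18 faults
f=2: 9 faults
f=3: 6 faults
f=4: 6 faults
f=5: 6 faults
f=6: 6 faults
Smallest f with faults ≤ 8 is 3.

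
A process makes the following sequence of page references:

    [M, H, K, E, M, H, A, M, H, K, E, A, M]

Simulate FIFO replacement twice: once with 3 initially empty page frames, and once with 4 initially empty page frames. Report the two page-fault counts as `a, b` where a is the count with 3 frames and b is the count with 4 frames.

3 frames: F F F F F F F . . F F . F → 10 faults.
4 frames: F F F F . . F F F F F F F → 11 faults.
11 > 10: adding a frame increased faults — Belady's anomaly.

10, 11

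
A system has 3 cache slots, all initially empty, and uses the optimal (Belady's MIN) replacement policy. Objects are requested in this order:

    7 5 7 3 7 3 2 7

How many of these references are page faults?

4

7 -> miss, frames {7}
5 -> miss, frames {7,5}
7 -> hit
3 -> miss, frames {7,5,3}
7 -> hit
3 -> hit
2 -> miss, evict 3, frames {7,5,2}
7 -> hit
Page faults: 4.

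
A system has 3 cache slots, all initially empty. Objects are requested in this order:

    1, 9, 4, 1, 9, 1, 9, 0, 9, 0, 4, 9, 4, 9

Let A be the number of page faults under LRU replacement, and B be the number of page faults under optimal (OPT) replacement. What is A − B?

Under LRU: F F F . . . . F . . F . . . → 5 faults.
Under OPT: F F F . . . . F . . . . . . → 4 faults.
A − B = 5 − 4 = 1.

1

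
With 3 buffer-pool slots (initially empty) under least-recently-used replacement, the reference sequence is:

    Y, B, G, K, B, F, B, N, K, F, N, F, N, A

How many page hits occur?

Y: fault, frames (Y)
B: fault, frames (Y B)
G: fault, frames (Y B G)
K: fault, evict Y, frames (B G K)
B: hit
F: fault, evict G, frames (K B F)
B: hit
N: fault, evict K, frames (F B N)
K: fault, evict F, frames (B N K)
F: fault, evict B, frames (N K F)
N: hit
F: hit
N: hit
A: fault, evict K, frames (F N A)
Hits: 5.

5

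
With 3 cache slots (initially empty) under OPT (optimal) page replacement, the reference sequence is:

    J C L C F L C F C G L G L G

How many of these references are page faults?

J → miss, frames (J)
C → miss, frames (J C)
L → miss, frames (J C L)
C → hit
F → miss, evict J, frames (C L F)
L → hit
C → hit
F → hit
C → hit
G → miss, evict F, frames (C L G)
L → hit
G → hit
L → hit
G → hit
Page faults: 5.

5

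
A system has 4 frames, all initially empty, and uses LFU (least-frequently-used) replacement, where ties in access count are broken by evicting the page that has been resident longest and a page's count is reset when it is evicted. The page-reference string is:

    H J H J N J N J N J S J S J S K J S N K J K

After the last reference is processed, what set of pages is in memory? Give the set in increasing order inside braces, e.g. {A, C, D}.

H: miss, frames [H]
J: miss, frames [H, J]
H: hit
J: hit
N: miss, frames [H, J, N]
J: hit
N: hit
J: hit
N: hit
J: hit
S: miss, frames [H, J, N, S]
J: hit
S: hit
J: hit
S: hit
K: miss, evict H, frames [J, N, S, K]
J: hit
S: hit
N: hit
K: hit
J: hit
K: hit

{J, K, N, S}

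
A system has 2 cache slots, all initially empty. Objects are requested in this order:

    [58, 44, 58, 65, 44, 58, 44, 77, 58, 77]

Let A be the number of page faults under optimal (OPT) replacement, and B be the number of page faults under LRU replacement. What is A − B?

-2

Under OPT: F F . F . F . F . . → 5 faults.
Under LRU: F F . F F F . F F . → 7 faults.
A − B = 5 − 7 = -2.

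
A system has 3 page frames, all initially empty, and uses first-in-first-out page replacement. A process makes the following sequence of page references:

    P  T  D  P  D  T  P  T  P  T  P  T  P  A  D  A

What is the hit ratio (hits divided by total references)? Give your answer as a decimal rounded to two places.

P → fault, frames (P)
T → fault, frames (P T)
D → fault, frames (P T D)
P → hit
D → hit
T → hit
P → hit
T → hit
P → hit
T → hit
P → hit
T → hit
P → hit
A → fault, evict P, frames (T D A)
D → hit
A → hit
Hits: 12 of 16 references → 12/16 = 0.7500.

0.75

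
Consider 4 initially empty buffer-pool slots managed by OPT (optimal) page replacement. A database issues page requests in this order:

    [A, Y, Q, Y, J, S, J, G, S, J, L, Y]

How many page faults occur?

7

A -> miss, frames (A)
Y -> miss, frames (A Y)
Q -> miss, frames (A Y Q)
Y -> hit
J -> miss, frames (A Y Q J)
S -> miss, evict Q, frames (A Y J S)
J -> hit
G -> miss, evict A, frames (Y J S G)
S -> hit
J -> hit
L -> miss, evict G, frames (Y J S L)
Y -> hit
Page faults: 7.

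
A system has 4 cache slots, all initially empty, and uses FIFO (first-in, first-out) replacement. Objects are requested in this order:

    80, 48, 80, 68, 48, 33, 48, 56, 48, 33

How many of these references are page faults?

5

80 → miss, frames {80}
48 → miss, frames {80,48}
80 → hit
68 → miss, frames {80,48,68}
48 → hit
33 → miss, frames {80,48,68,33}
48 → hit
56 → miss, evict 80, frames {48,68,33,56}
48 → hit
33 → hit
Page faults: 5.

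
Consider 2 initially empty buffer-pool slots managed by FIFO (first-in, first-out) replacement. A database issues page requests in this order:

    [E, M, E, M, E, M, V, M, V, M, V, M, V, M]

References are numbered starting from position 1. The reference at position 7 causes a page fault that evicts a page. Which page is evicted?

pos 1: E → miss, frames (E)
pos 2: M → miss, frames (E M)
pos 3: E → hit
pos 4: M → hit
pos 5: E → hit
pos 6: M → hit
pos 7: V → miss, evict E, frames (M V)
At position 7, page E is evicted.

E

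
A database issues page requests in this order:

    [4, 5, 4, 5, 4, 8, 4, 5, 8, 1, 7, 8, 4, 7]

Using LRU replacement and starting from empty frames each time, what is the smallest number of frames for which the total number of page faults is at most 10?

f=1: 14 faults
f=2: 10 faults
f=3: 6 faults
f=4: 6 faults
f=5: 5 faults
Smallest f with faults ≤ 10 is 2.

2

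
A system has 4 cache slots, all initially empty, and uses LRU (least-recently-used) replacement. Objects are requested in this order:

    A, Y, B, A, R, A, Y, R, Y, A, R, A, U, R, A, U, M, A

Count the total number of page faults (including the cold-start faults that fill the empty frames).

6

A: fault, frames (A)
Y: fault, frames (A Y)
B: fault, frames (A Y B)
A: hit
R: fault, frames (Y B A R)
A: hit
Y: hit
R: hit
Y: hit
A: hit
R: hit
A: hit
U: fault, evict B, frames (Y R A U)
R: hit
A: hit
U: hit
M: fault, evict Y, frames (R A U M)
A: hit
Page faults: 6.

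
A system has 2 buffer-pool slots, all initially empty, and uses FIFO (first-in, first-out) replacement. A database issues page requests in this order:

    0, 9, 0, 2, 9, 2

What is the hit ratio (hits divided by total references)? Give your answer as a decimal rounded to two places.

0.50

0: miss, frames {0}
9: miss, frames {0,9}
0: hit
2: miss, evict 0, frames {9,2}
9: hit
2: hit
Hits: 3 of 6 references → 3/6 = 0.5000.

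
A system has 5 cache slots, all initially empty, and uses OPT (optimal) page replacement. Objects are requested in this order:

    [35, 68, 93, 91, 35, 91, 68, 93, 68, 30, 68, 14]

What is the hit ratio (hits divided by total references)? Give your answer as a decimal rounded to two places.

35: miss, frames [35]
68: miss, frames [35, 68]
93: miss, frames [35, 68, 93]
91: miss, frames [35, 68, 93, 91]
35: hit
91: hit
68: hit
93: hit
68: hit
30: miss, frames [35, 68, 93, 91, 30]
68: hit
14: miss, evict 30, frames [35, 68, 93, 91, 14]
Hits: 6 of 12 references → 6/12 = 0.5000.

0.50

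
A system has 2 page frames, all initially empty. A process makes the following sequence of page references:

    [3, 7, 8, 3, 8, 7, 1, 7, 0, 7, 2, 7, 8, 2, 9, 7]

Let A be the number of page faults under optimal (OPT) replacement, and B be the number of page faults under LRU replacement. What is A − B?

-2

Under OPT: F F F . . F F . F . F . F . F F → 10 faults.
Under LRU: F F F F . F F . F . F . F F F F → 12 faults.
A − B = 10 − 12 = -2.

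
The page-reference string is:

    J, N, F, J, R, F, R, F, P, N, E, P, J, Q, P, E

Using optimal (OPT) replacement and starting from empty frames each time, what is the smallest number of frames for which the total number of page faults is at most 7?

f=1: 16 faults
f=2: 10 faults
f=3: 8 faults
f=4: 7 faults
f=5: 7 faults
f=6: 7 faults
f=7: 7 faults
Smallest f with faults ≤ 7 is 4.

4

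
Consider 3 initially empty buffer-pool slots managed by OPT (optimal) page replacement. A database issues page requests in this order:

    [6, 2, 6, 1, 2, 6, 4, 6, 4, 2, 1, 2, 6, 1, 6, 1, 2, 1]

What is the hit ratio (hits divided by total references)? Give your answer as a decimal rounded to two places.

6 -> miss, frames {6}
2 -> miss, frames {6,2}
6 -> hit
1 -> miss, frames {6,2,1}
2 -> hit
6 -> hit
4 -> miss, evict 1, frames {6,2,4}
6 -> hit
4 -> hit
2 -> hit
1 -> miss, evict 4, frames {6,2,1}
2 -> hit
6 -> hit
1 -> hit
6 -> hit
1 -> hit
2 -> hit
1 -> hit
Hits: 13 of 18 references → 13/18 = 0.7222.

0.72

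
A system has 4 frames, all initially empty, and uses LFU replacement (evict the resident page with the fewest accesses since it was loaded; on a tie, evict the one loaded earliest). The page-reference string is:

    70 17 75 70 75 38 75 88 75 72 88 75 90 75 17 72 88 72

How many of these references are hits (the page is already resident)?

70 → fault, frames {70}
17 → fault, frames {70,17}
75 → fault, frames {70,17,75}
70 → hit
75 → hit
38 → fault, frames {70,17,75,38}
75 → hit
88 → fault, evict 17, frames {70,75,38,88}
75 → hit
72 → fault, evict 38, frames {70,75,88,72}
88 → hit
75 → hit
90 → fault, evict 72, frames {70,75,88,90}
75 → hit
17 → fault, evict 90, frames {70,75,88,17}
72 → fault, evict 17, frames {70,75,88,72}
88 → hit
72 → hit
Hits: 9.

9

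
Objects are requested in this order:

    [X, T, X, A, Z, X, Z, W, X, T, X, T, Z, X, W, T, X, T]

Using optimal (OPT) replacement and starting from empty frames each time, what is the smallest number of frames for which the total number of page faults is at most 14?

2

f=1: 18 faults
f=2: 9 faults
f=3: 7 faults
f=4: 5 faults
f=5: 5 faults
Smallest f with faults ≤ 14 is 2.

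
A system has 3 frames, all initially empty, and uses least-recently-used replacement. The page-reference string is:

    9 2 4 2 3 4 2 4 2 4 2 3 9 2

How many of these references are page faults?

5

9: fault, frames [9]
2: fault, frames [9, 2]
4: fault, frames [9, 2, 4]
2: hit
3: fault, evict 9, frames [4, 2, 3]
4: hit
2: hit
4: hit
2: hit
4: hit
2: hit
3: hit
9: fault, evict 4, frames [2, 3, 9]
2: hit
Page faults: 5.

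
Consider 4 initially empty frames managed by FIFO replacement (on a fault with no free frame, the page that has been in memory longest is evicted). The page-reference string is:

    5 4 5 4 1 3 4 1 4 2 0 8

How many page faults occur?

7

5 → fault, frames {5}
4 → fault, frames {5,4}
5 → hit
4 → hit
1 → fault, frames {5,4,1}
3 → fault, frames {5,4,1,3}
4 → hit
1 → hit
4 → hit
2 → fault, evict 5, frames {4,1,3,2}
0 → fault, evict 4, frames {1,3,2,0}
8 → fault, evict 1, frames {3,2,0,8}
Page faults: 7.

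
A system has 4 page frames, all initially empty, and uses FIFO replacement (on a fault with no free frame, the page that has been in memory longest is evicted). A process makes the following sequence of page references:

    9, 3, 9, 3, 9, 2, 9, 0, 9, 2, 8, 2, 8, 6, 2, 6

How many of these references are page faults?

9: fault, frames (9)
3: fault, frames (9 3)
9: hit
3: hit
9: hit
2: fault, frames (9 3 2)
9: hit
0: fault, frames (9 3 2 0)
9: hit
2: hit
8: fault, evict 9, frames (3 2 0 8)
2: hit
8: hit
6: fault, evict 3, frames (2 0 8 6)
2: hit
6: hit
Page faults: 6.

6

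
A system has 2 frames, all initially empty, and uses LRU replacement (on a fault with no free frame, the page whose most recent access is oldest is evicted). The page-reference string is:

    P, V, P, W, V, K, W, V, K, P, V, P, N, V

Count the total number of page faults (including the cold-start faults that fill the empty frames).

12

P → fault, frames {P}
V → fault, frames {P,V}
P → hit
W → fault, evict V, frames {P,W}
V → fault, evict P, frames {W,V}
K → fault, evict W, frames {V,K}
W → fault, evict V, frames {K,W}
V → fault, evict K, frames {W,V}
K → fault, evict W, frames {V,K}
P → fault, evict V, frames {K,P}
V → fault, evict K, frames {P,V}
P → hit
N → fault, evict V, frames {P,N}
V → fault, evict P, frames {N,V}
Page faults: 12.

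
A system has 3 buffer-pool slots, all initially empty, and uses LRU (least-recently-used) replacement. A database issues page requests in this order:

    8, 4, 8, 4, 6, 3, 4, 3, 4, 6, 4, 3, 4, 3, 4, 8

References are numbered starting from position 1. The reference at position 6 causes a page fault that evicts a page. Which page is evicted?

pos 1: 8 -> miss, frames {8}
pos 2: 4 -> miss, frames {8,4}
pos 3: 8 -> hit
pos 4: 4 -> hit
pos 5: 6 -> miss, frames {8,4,6}
pos 6: 3 -> miss, evict 8, frames {4,6,3}
At position 6, page 8 is evicted.

8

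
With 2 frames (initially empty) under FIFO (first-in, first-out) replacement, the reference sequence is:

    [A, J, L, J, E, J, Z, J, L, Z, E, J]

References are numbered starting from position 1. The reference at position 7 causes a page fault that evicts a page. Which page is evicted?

E

pos 1: A → fault, frames [A]
pos 2: J → fault, frames [A, J]
pos 3: L → fault, evict A, frames [J, L]
pos 4: J → hit
pos 5: E → fault, evict J, frames [L, E]
pos 6: J → fault, evict L, frames [E, J]
pos 7: Z → fault, evict E, frames [J, Z]
At position 7, page E is evicted.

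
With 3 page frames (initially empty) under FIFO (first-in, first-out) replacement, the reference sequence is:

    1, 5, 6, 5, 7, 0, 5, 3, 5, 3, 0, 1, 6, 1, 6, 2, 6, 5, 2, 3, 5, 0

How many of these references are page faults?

13

1 → fault, frames (1)
5 → fault, frames (1 5)
6 → fault, frames (1 5 6)
5 → hit
7 → fault, evict 1, frames (5 6 7)
0 → fault, evict 5, frames (6 7 0)
5 → fault, evict 6, frames (7 0 5)
3 → fault, evict 7, frames (0 5 3)
5 → hit
3 → hit
0 → hit
1 → fault, evict 0, frames (5 3 1)
6 → fault, evict 5, frames (3 1 6)
1 → hit
6 → hit
2 → fault, evict 3, frames (1 6 2)
6 → hit
5 → fault, evict 1, frames (6 2 5)
2 → hit
3 → fault, evict 6, frames (2 5 3)
5 → hit
0 → fault, evict 2, frames (5 3 0)
Page faults: 13.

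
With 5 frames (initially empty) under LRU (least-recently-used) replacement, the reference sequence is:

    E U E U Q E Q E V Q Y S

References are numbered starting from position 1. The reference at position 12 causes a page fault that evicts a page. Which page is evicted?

pos 1: E -> miss, frames [E]
pos 2: U -> miss, frames [E, U]
pos 3: E -> hit
pos 4: U -> hit
pos 5: Q -> miss, frames [E, U, Q]
pos 6: E -> hit
pos 7: Q -> hit
pos 8: E -> hit
pos 9: V -> miss, frames [U, Q, E, V]
pos 10: Q -> hit
pos 11: Y -> miss, frames [U, E, V, Q, Y]
pos 12: S -> miss, evict U, frames [E, V, Q, Y, S]
At position 12, page U is evicted.

U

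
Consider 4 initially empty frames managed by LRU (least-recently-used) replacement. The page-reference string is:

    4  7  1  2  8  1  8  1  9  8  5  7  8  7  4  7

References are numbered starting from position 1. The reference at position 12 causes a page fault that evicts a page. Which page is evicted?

1

pos 1: 4 → fault, frames {4}
pos 2: 7 → fault, frames {4,7}
pos 3: 1 → fault, frames {4,7,1}
pos 4: 2 → fault, frames {4,7,1,2}
pos 5: 8 → fault, evict 4, frames {7,1,2,8}
pos 6: 1 → hit
pos 7: 8 → hit
pos 8: 1 → hit
pos 9: 9 → fault, evict 7, frames {2,8,1,9}
pos 10: 8 → hit
pos 11: 5 → fault, evict 2, frames {1,9,8,5}
pos 12: 7 → fault, evict 1, frames {9,8,5,7}
At position 12, page 1 is evicted.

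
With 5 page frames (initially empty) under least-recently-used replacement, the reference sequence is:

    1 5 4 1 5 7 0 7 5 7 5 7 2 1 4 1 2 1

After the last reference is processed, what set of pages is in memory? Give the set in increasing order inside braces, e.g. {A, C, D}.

{1, 2, 4, 5, 7}

1 → miss, frames {1}
5 → miss, frames {1,5}
4 → miss, frames {1,5,4}
1 → hit
5 → hit
7 → miss, frames {4,1,5,7}
0 → miss, frames {4,1,5,7,0}
7 → hit
5 → hit
7 → hit
5 → hit
7 → hit
2 → miss, evict 4, frames {1,0,5,7,2}
1 → hit
4 → miss, evict 0, frames {5,7,2,1,4}
1 → hit
2 → hit
1 → hit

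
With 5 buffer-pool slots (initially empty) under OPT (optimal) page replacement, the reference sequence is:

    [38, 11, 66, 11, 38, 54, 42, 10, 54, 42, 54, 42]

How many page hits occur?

6

38 → miss, frames [38]
11 → miss, frames [38, 11]
66 → miss, frames [38, 11, 66]
11 → hit
38 → hit
54 → miss, frames [38, 11, 66, 54]
42 → miss, frames [38, 11, 66, 54, 42]
10 → miss, evict 66, frames [38, 11, 54, 42, 10]
54 → hit
42 → hit
54 → hit
42 → hit
Hits: 6.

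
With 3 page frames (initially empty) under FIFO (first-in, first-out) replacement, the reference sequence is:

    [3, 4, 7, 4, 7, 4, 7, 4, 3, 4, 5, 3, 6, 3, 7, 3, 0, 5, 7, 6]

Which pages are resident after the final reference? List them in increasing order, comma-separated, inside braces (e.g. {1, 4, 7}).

3 -> fault, frames {3}
4 -> fault, frames {3,4}
7 -> fault, frames {3,4,7}
4 -> hit
7 -> hit
4 -> hit
7 -> hit
4 -> hit
3 -> hit
4 -> hit
5 -> fault, evict 3, frames {4,7,5}
3 -> fault, evict 4, frames {7,5,3}
6 -> fault, evict 7, frames {5,3,6}
3 -> hit
7 -> fault, evict 5, frames {3,6,7}
3 -> hit
0 -> fault, evict 3, frames {6,7,0}
5 -> fault, evict 6, frames {7,0,5}
7 -> hit
6 -> fault, evict 7, frames {0,5,6}

{0, 5, 6}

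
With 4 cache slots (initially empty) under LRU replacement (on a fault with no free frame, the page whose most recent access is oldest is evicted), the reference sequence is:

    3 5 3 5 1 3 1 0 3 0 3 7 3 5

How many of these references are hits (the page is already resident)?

3 → fault, frames (3)
5 → fault, frames (3 5)
3 → hit
5 → hit
1 → fault, frames (3 5 1)
3 → hit
1 → hit
0 → fault, frames (5 3 1 0)
3 → hit
0 → hit
3 → hit
7 → fault, evict 5, frames (1 0 3 7)
3 → hit
5 → fault, evict 1, frames (0 7 3 5)
Hits: 8.

8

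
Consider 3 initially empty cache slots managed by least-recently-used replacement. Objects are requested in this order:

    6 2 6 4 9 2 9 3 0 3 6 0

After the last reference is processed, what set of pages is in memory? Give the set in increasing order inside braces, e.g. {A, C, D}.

6 → miss, frames [6]
2 → miss, frames [6, 2]
6 → hit
4 → miss, frames [2, 6, 4]
9 → miss, evict 2, frames [6, 4, 9]
2 → miss, evict 6, frames [4, 9, 2]
9 → hit
3 → miss, evict 4, frames [2, 9, 3]
0 → miss, evict 2, frames [9, 3, 0]
3 → hit
6 → miss, evict 9, frames [0, 3, 6]
0 → hit

{0, 3, 6}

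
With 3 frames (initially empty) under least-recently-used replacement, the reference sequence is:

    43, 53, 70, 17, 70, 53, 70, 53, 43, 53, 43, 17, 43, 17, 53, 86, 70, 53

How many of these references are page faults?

43: fault, frames {43}
53: fault, frames {43,53}
70: fault, frames {43,53,70}
17: fault, evict 43, frames {53,70,17}
70: hit
53: hit
70: hit
53: hit
43: fault, evict 17, frames {70,53,43}
53: hit
43: hit
17: fault, evict 70, frames {53,43,17}
43: hit
17: hit
53: hit
86: fault, evict 43, frames {17,53,86}
70: fault, evict 17, frames {53,86,70}
53: hit
Page faults: 8.

8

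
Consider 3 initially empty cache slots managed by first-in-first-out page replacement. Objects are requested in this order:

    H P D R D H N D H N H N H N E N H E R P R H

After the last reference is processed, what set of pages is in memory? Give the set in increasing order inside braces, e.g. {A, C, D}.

{H, P, R}

H → miss, frames {H}
P → miss, frames {H,P}
D → miss, frames {H,P,D}
R → miss, evict H, frames {P,D,R}
D → hit
H → miss, evict P, frames {D,R,H}
N → miss, evict D, frames {R,H,N}
D → miss, evict R, frames {H,N,D}
H → hit
N → hit
H → hit
N → hit
H → hit
N → hit
E → miss, evict H, frames {N,D,E}
N → hit
H → miss, evict N, frames {D,E,H}
E → hit
R → miss, evict D, frames {E,H,R}
P → miss, evict E, frames {H,R,P}
R → hit
H → hit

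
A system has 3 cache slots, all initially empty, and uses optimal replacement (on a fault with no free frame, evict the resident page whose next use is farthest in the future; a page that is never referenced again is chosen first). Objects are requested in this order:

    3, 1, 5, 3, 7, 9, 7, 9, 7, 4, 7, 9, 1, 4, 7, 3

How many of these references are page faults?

8

3: miss, frames (3)
1: miss, frames (3 1)
5: miss, frames (3 1 5)
3: hit
7: miss, evict 5, frames (3 1 7)
9: miss, evict 3, frames (1 7 9)
7: hit
9: hit
7: hit
4: miss, evict 1, frames (7 9 4)
7: hit
9: hit
1: miss, evict 9, frames (7 4 1)
4: hit
7: hit
3: miss, evict 1, frames (7 4 3)
Page faults: 8.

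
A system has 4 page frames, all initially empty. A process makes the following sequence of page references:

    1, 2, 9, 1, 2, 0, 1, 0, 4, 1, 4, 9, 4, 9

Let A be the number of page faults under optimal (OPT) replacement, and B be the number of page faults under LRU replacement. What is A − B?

Under OPT: F F F . . F . . F . . . . . → 5 faults.
Under LRU: F F F . . F . . F . . F . . → 6 faults.
A − B = 5 − 6 = -1.

-1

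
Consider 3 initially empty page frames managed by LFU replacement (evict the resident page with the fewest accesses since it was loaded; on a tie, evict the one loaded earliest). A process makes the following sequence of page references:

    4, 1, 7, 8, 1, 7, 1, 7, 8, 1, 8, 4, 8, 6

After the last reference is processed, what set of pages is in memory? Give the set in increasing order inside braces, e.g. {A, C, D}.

{1, 6, 8}

4 -> miss, frames [4]
1 -> miss, frames [4, 1]
7 -> miss, frames [4, 1, 7]
8 -> miss, evict 4, frames [1, 7, 8]
1 -> hit
7 -> hit
1 -> hit
7 -> hit
8 -> hit
1 -> hit
8 -> hit
4 -> miss, evict 7, frames [1, 8, 4]
8 -> hit
6 -> miss, evict 4, frames [1, 8, 6]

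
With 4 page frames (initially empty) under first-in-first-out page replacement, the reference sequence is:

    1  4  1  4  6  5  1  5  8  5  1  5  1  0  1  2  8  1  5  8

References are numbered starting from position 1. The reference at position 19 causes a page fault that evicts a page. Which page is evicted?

8

pos 1: 1: fault, frames (1)
pos 2: 4: fault, frames (1 4)
pos 3: 1: hit
pos 4: 4: hit
pos 5: 6: fault, frames (1 4 6)
pos 6: 5: fault, frames (1 4 6 5)
pos 7: 1: hit
pos 8: 5: hit
pos 9: 8: fault, evict 1, frames (4 6 5 8)
pos 10: 5: hit
pos 11: 1: fault, evict 4, frames (6 5 8 1)
pos 12: 5: hit
pos 13: 1: hit
pos 14: 0: fault, evict 6, frames (5 8 1 0)
pos 15: 1: hit
pos 16: 2: fault, evict 5, frames (8 1 0 2)
pos 17: 8: hit
pos 18: 1: hit
pos 19: 5: fault, evict 8, frames (1 0 2 5)
At position 19, page 8 is evicted.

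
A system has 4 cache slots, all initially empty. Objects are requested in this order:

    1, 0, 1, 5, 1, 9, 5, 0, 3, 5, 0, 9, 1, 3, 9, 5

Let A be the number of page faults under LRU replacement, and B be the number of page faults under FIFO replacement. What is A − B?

Under LRU: F F . F . F . . F . . . F F . F → 8 faults.
Under FIFO: F F . F . F . . F . . . F . . . → 6 faults.
A − B = 8 − 6 = 2.

2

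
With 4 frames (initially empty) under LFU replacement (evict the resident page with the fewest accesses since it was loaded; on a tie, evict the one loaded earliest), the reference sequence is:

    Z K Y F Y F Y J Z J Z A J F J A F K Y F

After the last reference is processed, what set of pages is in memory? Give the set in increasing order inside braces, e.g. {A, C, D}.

Z -> miss, frames [Z]
K -> miss, frames [Z, K]
Y -> miss, frames [Z, K, Y]
F -> miss, frames [Z, K, Y, F]
Y -> hit
F -> hit
Y -> hit
J -> miss, evict Z, frames [K, Y, F, J]
Z -> miss, evict K, frames [Y, F, J, Z]
J -> hit
Z -> hit
A -> miss, evict F, frames [Y, J, Z, A]
J -> hit
F -> miss, evict A, frames [Y, J, Z, F]
J -> hit
A -> miss, evict F, frames [Y, J, Z, A]
F -> miss, evict A, frames [Y, J, Z, F]
K -> miss, evict F, frames [Y, J, Z, K]
Y -> hit
F -> miss, evict K, frames [Y, J, Z, F]

{F, J, Y, Z}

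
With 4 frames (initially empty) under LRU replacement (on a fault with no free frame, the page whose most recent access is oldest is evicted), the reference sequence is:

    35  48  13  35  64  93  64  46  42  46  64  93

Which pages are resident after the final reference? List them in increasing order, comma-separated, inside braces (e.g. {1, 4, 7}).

35: fault, frames {35}
48: fault, frames {35,48}
13: fault, frames {35,48,13}
35: hit
64: fault, frames {48,13,35,64}
93: fault, evict 48, frames {13,35,64,93}
64: hit
46: fault, evict 13, frames {35,93,64,46}
42: fault, evict 35, frames {93,64,46,42}
46: hit
64: hit
93: hit

{42, 46, 64, 93}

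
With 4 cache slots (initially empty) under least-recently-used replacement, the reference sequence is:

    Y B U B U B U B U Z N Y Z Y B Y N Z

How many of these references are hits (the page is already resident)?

Y -> fault, frames {Y}
B -> fault, frames {Y,B}
U -> fault, frames {Y,B,U}
B -> hit
U -> hit
B -> hit
U -> hit
B -> hit
U -> hit
Z -> fault, frames {Y,B,U,Z}
N -> fault, evict Y, frames {B,U,Z,N}
Y -> fault, evict B, frames {U,Z,N,Y}
Z -> hit
Y -> hit
B -> fault, evict U, frames {N,Z,Y,B}
Y -> hit
N -> hit
Z -> hit
Hits: 11.

11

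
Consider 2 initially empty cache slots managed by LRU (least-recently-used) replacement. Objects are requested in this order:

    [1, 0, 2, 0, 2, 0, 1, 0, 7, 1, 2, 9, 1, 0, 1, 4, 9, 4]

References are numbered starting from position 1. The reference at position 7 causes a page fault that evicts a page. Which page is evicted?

2

pos 1: 1: fault, frames {1}
pos 2: 0: fault, frames {1,0}
pos 3: 2: fault, evict 1, frames {0,2}
pos 4: 0: hit
pos 5: 2: hit
pos 6: 0: hit
pos 7: 1: fault, evict 2, frames {0,1}
At position 7, page 2 is evicted.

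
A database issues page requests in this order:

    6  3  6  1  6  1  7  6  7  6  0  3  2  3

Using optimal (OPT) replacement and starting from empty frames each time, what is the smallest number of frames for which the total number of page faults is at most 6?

3

f=1: 14 faults
f=2: 7 faults
f=3: 6 faults
f=4: 6 faults
f=5: 6 faults
f=6: 6 faults
Smallest f with faults ≤ 6 is 3.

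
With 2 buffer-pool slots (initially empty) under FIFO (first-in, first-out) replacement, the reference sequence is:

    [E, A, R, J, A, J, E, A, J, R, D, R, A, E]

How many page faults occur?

11

E: miss, frames [E]
A: miss, frames [E, A]
R: miss, evict E, frames [A, R]
J: miss, evict A, frames [R, J]
A: miss, evict R, frames [J, A]
J: hit
E: miss, evict J, frames [A, E]
A: hit
J: miss, evict A, frames [E, J]
R: miss, evict E, frames [J, R]
D: miss, evict J, frames [R, D]
R: hit
A: miss, evict R, frames [D, A]
E: miss, evict D, frames [A, E]
Page faults: 11.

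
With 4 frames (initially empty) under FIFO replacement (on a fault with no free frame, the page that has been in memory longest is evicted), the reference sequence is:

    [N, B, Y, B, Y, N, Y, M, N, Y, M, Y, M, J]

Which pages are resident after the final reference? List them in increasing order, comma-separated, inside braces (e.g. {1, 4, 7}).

{B, J, M, Y}

N: fault, frames [N]
B: fault, frames [N, B]
Y: fault, frames [N, B, Y]
B: hit
Y: hit
N: hit
Y: hit
M: fault, frames [N, B, Y, M]
N: hit
Y: hit
M: hit
Y: hit
M: hit
J: fault, evict N, frames [B, Y, M, J]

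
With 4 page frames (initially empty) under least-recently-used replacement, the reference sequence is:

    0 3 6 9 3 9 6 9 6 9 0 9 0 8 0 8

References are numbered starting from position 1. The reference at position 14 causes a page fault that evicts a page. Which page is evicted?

pos 1: 0 -> miss, frames {0}
pos 2: 3 -> miss, frames {0,3}
pos 3: 6 -> miss, frames {0,3,6}
pos 4: 9 -> miss, frames {0,3,6,9}
pos 5: 3 -> hit
pos 6: 9 -> hit
pos 7: 6 -> hit
pos 8: 9 -> hit
pos 9: 6 -> hit
pos 10: 9 -> hit
pos 11: 0 -> hit
pos 12: 9 -> hit
pos 13: 0 -> hit
pos 14: 8 -> miss, evict 3, frames {6,9,0,8}
At position 14, page 3 is evicted.

3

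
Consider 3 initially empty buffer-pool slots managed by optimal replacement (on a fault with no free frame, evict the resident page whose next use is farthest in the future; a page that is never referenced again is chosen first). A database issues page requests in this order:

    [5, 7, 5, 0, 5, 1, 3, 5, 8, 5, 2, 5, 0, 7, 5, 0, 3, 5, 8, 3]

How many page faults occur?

5 -> fault, frames (5)
7 -> fault, frames (5 7)
5 -> hit
0 -> fault, frames (5 7 0)
5 -> hit
1 -> fault, evict 7, frames (5 0 1)
3 -> fault, evict 1, frames (5 0 3)
5 -> hit
8 -> fault, evict 3, frames (5 0 8)
5 -> hit
2 -> fault, evict 8, frames (5 0 2)
5 -> hit
0 -> hit
7 -> fault, evict 2, frames (5 0 7)
5 -> hit
0 -> hit
3 -> fault, evict 7, frames (5 0 3)
5 -> hit
8 -> fault, evict 0, frames (5 3 8)
3 -> hit
Page faults: 10.

10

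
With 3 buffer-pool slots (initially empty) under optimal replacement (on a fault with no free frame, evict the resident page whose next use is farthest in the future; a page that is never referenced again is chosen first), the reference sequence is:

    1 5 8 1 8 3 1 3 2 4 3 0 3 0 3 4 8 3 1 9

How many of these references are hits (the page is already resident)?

10

1: miss, frames (1)
5: miss, frames (1 5)
8: miss, frames (1 5 8)
1: hit
8: hit
3: miss, evict 5, frames (1 8 3)
1: hit
3: hit
2: miss, evict 1, frames (8 3 2)
4: miss, evict 2, frames (8 3 4)
3: hit
0: miss, evict 8, frames (3 4 0)
3: hit
0: hit
3: hit
4: hit
8: miss, evict 0, frames (3 4 8)
3: hit
1: miss, evict 8, frames (3 4 1)
9: miss, evict 1, frames (3 4 9)
Hits: 10.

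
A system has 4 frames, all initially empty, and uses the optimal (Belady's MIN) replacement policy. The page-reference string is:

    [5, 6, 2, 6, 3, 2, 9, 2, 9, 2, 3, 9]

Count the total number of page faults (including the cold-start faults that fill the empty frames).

5: fault, frames (5)
6: fault, frames (5 6)
2: fault, frames (5 6 2)
6: hit
3: fault, frames (5 6 2 3)
2: hit
9: fault, evict 6, frames (5 2 3 9)
2: hit
9: hit
2: hit
3: hit
9: hit
Page faults: 5.

5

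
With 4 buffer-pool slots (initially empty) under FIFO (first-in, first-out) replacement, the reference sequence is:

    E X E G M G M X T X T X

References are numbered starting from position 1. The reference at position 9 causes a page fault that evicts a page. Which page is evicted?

E

pos 1: E -> miss, frames (E)
pos 2: X -> miss, frames (E X)
pos 3: E -> hit
pos 4: G -> miss, frames (E X G)
pos 5: M -> miss, frames (E X G M)
pos 6: G -> hit
pos 7: M -> hit
pos 8: X -> hit
pos 9: T -> miss, evict E, frames (X G M T)
At position 9, page E is evicted.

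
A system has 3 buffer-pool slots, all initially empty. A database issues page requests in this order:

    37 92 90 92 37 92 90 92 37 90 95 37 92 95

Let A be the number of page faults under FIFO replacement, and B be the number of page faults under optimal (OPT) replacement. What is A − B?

2

Under FIFO: F F F . . . . . . . F F F . → 6 faults.
Under OPT: F F F . . . . . . . F . . . → 4 faults.
A − B = 6 − 4 = 2.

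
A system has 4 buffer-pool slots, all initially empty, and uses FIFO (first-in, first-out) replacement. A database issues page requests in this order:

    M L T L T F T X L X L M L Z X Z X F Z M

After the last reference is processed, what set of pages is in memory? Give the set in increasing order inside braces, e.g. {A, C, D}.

{F, L, M, Z}

M → miss, frames {M}
L → miss, frames {M,L}
T → miss, frames {M,L,T}
L → hit
T → hit
F → miss, frames {M,L,T,F}
T → hit
X → miss, evict M, frames {L,T,F,X}
L → hit
X → hit
L → hit
M → miss, evict L, frames {T,F,X,M}
L → miss, evict T, frames {F,X,M,L}
Z → miss, evict F, frames {X,M,L,Z}
X → hit
Z → hit
X → hit
F → miss, evict X, frames {M,L,Z,F}
Z → hit
M → hit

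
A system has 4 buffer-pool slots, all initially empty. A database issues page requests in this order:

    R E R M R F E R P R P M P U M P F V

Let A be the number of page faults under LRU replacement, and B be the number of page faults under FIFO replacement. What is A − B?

-1

Under LRU: F F . F . F . . F . . F . F . . F F → 9 faults.
Under FIFO: F F . F . F . . F F . . . F F . F F → 10 faults.
A − B = 9 − 10 = -1.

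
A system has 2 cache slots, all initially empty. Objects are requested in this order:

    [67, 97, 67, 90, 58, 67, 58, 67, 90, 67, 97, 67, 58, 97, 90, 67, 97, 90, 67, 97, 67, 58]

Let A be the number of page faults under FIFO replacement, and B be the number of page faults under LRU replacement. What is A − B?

1

Under FIFO: F F . F F F . . F . F F F F F F F F F F . F → 17 faults.
Under LRU: F F . F F F . . F . F . F F F F F F F F . F → 16 faults.
A − B = 17 − 16 = 1.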